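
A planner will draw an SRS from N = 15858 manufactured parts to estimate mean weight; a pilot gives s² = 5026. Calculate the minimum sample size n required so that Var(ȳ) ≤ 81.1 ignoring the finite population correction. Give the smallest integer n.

62

Without fpc, n₀ = s²/D = 5026/81.1 = 61.9729.
Rounding up, n = 62.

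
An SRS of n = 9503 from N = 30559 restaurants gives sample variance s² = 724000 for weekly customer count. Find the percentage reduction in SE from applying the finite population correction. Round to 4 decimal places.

16.9923

f = n/N = 9503/30559 = 0.31097222.
SE_no-fpc = √(s²/n) = 8.728486; SE_fpc = √((1−f)s²/n) = 7.2453152.
Ratio = √(1−f) = 0.83007697. Reduction = 100·(1 − 0.83007697) = 16.9923%.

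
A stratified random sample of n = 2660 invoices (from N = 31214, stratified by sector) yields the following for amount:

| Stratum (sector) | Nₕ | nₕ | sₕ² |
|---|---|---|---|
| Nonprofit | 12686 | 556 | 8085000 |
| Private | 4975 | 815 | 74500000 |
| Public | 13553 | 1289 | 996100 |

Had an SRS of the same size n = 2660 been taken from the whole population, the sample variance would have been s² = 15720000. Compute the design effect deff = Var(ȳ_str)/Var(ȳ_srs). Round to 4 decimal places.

0.8084

Var(ȳ_str) = Σ Wₕ²(1−fₕ)sₕ²/nₕ with Wₕ = Nₕ/31214:
  Nonprofit: (12686/31214)²·(1−556/12686)·8085000/556 = 2296.6345
  Private: (4975/31214)²·(1−815/4975)·74500000/815 = 1941.7183
  Public: (13553/31214)²·(1−1289/13553)·996100/1289 = 131.83137
  → Var(ȳ_str) = 4370.1842.
Var(ȳ_srs) = (1 − 2660/31214)·15720000/2660 = 5406.1543.
deff = 4370.1842 / 5406.1543 = 0.8084.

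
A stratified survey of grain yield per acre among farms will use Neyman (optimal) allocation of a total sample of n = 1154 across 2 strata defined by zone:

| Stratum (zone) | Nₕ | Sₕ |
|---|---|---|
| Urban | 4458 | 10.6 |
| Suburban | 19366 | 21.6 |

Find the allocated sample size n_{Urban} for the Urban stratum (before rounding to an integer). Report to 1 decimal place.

Neyman allocation: nₕ = n·NₕSₕ / Σⱼ NⱼSⱼ.
Σ NⱼSⱼ = 4458·10.6 + 19366·21.6 = 465560.4.
n_{Urban} = 1154·4458·10.6 / 465560.4 = 117.1.

117.1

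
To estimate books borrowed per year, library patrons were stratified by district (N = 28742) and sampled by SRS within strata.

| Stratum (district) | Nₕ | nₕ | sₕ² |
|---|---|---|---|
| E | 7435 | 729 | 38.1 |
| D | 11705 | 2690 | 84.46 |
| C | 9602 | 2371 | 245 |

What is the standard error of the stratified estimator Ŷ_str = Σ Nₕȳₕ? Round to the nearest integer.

Var(Ŷ_str) = Σₕ Nₕ²(1 − fₕ)sₕ²/nₕ.
E: 7435²·(1 − 729/7435)·38.1/729 = 2.6058053 × 10^6.
D: 11705²·(1 − 2690/11705)·84.46/2690 = 3.3131107 × 10^6.
C: 9602²·(1 − 2371/9602)·245/2371 = 7.1745488 × 10^6.
Sum = 1.3093465 × 10^7.
SE = √(1.3093465 × 10^7) = 3618.

3618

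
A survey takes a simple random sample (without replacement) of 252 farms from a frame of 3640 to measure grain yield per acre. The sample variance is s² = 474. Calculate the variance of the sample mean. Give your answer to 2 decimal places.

Under SRS without replacement, Var(ȳ) = (1 − f)·s²/n with f = n/N = 252/3640 = 0.06923077.
Var(ȳ) = (1 − 0.06923077)·474/252 = 0.93076923·1.8809524 = 1.7507326.

1.75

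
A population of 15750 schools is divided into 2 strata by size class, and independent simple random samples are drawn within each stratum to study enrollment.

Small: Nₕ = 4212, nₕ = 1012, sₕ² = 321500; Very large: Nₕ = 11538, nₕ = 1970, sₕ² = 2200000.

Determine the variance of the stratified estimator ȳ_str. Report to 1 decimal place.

Var(ȳ_str) = Σₕ Wₕ²(1 − fₕ)sₕ²/nₕ with Wₕ = Nₕ/N, N = 15750.
Small: Wₕ = 0.26742857; term = 0.26742857²·(1 − 0.24026591)·321500/1012 = 17.261466.
Very large: Wₕ = 0.73257143; term = 0.73257143²·(1 − 0.17074016)·2200000/1970 = 496.9893.
Sum = 514.25077.

514.3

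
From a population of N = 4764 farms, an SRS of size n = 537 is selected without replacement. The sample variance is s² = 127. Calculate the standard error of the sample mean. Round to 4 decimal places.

0.4581

Under SRS without replacement, Var(ȳ) = (1 − f)·s²/n with f = n/N = 537/4764 = 0.11272040.
Var(ȳ) = (1 − 0.11272040)·127/537 = 0.88727960·0.23649907 = 0.2098408.
SE(ȳ) = √(0.2098408) = 0.4581.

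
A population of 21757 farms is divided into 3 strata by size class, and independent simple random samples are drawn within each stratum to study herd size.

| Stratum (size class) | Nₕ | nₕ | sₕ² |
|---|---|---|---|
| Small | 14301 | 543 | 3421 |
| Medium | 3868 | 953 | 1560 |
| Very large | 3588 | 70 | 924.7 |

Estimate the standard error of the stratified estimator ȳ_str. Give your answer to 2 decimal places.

Var(ȳ_str) = Σₕ Wₕ²(1 − fₕ)sₕ²/nₕ with Wₕ = Nₕ/N, N = 21757.
Small: Wₕ = 0.65730569; term = 0.65730569²·(1 − 0.03796937)·3421/543 = 2.6186468.
Medium: Wₕ = 0.17778186; term = 0.17778186²·(1 − 0.24638056)·1560/953 = 0.038990491.
Very large: Wₕ = 0.16491244; term = 0.16491244²·(1 − 0.01950948)·924.7/70 = 0.35225167.
Sum = 3.009889.
SE = √(3.009889) = 1.73.

1.73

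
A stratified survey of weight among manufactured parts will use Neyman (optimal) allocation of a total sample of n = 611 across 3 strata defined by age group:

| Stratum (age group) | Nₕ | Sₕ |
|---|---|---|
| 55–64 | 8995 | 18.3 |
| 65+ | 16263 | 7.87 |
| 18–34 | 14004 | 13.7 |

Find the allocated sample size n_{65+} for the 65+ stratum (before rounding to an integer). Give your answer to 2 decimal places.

161.42

Neyman allocation: nₕ = n·NₕSₕ / Σⱼ NⱼSⱼ.
Σ NⱼSⱼ = 8995·18.3 + 16263·7.87 + 14004·13.7 = 484453.11.
n_{65+} = 611·16263·7.87 / 484453.11 = 161.42.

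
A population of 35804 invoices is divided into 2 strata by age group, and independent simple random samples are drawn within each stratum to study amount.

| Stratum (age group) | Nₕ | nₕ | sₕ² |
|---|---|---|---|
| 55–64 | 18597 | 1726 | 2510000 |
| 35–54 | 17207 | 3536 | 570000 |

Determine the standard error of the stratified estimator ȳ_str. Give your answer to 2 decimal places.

19.63

Var(ȳ_str) = Σₕ Wₕ²(1 − fₕ)sₕ²/nₕ with Wₕ = Nₕ/N, N = 35804.
55–64: Wₕ = 0.51941124; term = 0.51941124²·(1 − 0.09281067)·2510000/1726 = 355.92095.
35–54: Wₕ = 0.48058876; term = 0.48058876²·(1 − 0.20549776)·570000/3536 = 29.580461.
Sum = 385.50141.
SE = √(385.50141) = 19.63.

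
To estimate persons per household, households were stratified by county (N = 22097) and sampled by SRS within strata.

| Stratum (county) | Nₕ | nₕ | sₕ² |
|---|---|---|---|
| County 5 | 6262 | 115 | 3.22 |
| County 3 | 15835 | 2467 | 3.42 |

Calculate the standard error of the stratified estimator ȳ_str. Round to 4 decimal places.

Var(ȳ_str) = Σₕ Wₕ²(1 − fₕ)sₕ²/nₕ with Wₕ = Nₕ/N, N = 22097.
County 5: Wₕ = 0.28338689; term = 0.28338689²·(1 − 0.01836474)·3.22/115 = 0.0022073321.
County 3: Wₕ = 0.71661311; term = 0.71661311²·(1 − 0.15579413)·3.42/2467 = 6.010005 × 10^-4.
Sum = 0.0028083326.
SE = √(0.0028083326) = 0.0530.

0.0530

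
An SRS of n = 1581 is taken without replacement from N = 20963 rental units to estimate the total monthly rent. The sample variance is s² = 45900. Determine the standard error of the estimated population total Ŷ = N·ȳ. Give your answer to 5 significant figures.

Var(Ŷ) = N²·Var(ȳ) = N²·(1 − n/N)·s²/n.
f = 1581/20963 = 0.07541859; Var(ȳ) = 0.92458141·45900/1581 = 26.842686.
Var(Ŷ) = 20963² · 26.842686 = 1.1795948 × 10^10.
SE(Ŷ) = √(1.1795948 × 10^10) = 108610.

108610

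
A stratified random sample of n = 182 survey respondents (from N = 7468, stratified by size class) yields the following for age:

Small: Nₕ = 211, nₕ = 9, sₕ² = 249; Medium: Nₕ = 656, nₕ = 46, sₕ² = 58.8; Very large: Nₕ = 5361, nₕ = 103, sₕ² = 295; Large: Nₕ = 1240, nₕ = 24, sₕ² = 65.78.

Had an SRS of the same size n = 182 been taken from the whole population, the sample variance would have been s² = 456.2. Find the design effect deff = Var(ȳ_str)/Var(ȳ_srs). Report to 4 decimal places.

0.6346

Var(ȳ_str) = Σ Wₕ²(1−fₕ)sₕ²/nₕ with Wₕ = Nₕ/7468:
  Small: (211/7468)²·(1−9/211)·249/9 = 0.021143751
  Medium: (656/7468)²·(1−46/656)·58.8/46 = 0.0091715883
  Very large: (5361/7468)²·(1−103/5361)·295/103 = 1.44758
  Large: (1240/7468)²·(1−24/1240)·65.78/24 = 0.074101887
  → Var(ȳ_str) = 1.5519972.
Var(ȳ_srs) = (1 − 182/7468)·456.2/182 = 2.4455061.
deff = 1.5519972 / 2.4455061 = 0.6346.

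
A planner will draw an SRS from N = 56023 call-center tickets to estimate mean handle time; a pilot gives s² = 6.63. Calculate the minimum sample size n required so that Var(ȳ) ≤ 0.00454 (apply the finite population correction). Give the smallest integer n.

1424

Without fpc, n₀ = s²/D = 6.63/0.00454 = 1460.3524.
With fpc, (1 − n/N)·s²/n ≤ D requires n ≥ n₀/(1 + n₀/N) = 1460.3524/(1 + 1460.3524/56023) = 1423.2525.
Rounding up, n = 1424.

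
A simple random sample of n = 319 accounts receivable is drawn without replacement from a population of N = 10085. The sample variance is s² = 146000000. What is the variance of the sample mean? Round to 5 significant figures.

Under SRS without replacement, Var(ȳ) = (1 − f)·s²/n with f = n/N = 319/10085 = 0.03163114.
Var(ȳ) = (1 − 0.03163114)·146000000/319 = 0.96836886·457680.25 = 443203.3.

443200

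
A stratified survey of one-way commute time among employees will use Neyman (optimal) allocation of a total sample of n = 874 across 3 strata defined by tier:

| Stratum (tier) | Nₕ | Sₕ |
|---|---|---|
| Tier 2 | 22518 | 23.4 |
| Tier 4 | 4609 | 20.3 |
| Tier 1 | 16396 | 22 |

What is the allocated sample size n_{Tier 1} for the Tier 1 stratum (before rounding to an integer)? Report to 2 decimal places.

321.30

Neyman allocation: nₕ = n·NₕSₕ / Σⱼ NⱼSⱼ.
Σ NⱼSⱼ = 22518·23.4 + 4609·20.3 + 16396·22 = 981195.9.
n_{Tier 1} = 874·16396·22 / 981195.9 = 321.30.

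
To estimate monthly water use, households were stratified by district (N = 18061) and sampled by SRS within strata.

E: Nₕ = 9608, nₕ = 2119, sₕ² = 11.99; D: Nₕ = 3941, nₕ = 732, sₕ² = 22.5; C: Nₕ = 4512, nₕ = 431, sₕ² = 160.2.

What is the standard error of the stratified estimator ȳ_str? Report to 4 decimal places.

Var(ȳ_str) = Σₕ Wₕ²(1 − fₕ)sₕ²/nₕ with Wₕ = Nₕ/N, N = 18061.
E: Wₕ = 0.53197497; term = 0.53197497²·(1 − 0.22054538)·11.99/2119 = 0.0012481347.
D: Wₕ = 0.21820497; term = 0.21820497²·(1 − 0.18573966)·22.5/732 = 0.0011916919.
C: Wₕ = 0.24982005; term = 0.24982005²·(1 − 0.09552305)·160.2/431 = 0.020981539.
Sum = 0.023421366.
SE = √(0.023421366) = 0.1530.

0.1530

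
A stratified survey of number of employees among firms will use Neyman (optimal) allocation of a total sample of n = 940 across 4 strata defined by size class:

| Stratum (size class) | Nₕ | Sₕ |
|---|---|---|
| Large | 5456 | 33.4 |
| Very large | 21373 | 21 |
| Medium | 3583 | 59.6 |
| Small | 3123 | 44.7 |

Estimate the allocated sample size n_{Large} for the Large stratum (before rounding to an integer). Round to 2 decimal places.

174.05

Neyman allocation: nₕ = n·NₕSₕ / Σⱼ NⱼSⱼ.
Σ NⱼSⱼ = 5456·33.4 + 21373·21 + 3583·59.6 + 3123·44.7 = 984208.3.
n_{Large} = 940·5456·33.4 / 984208.3 = 174.05.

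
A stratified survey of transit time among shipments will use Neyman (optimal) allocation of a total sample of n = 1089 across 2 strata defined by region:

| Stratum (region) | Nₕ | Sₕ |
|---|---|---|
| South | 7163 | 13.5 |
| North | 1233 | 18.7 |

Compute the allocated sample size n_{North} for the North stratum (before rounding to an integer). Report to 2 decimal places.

209.67

Neyman allocation: nₕ = n·NₕSₕ / Σⱼ NⱼSⱼ.
Σ NⱼSⱼ = 7163·13.5 + 1233·18.7 = 119757.6.
n_{North} = 1089·1233·18.7 / 119757.6 = 209.67.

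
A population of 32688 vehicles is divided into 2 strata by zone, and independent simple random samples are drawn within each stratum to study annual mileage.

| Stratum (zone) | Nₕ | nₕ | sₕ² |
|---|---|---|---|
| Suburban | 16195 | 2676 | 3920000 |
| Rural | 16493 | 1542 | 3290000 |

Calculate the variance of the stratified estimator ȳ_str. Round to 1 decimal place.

792.5

Var(ȳ_str) = Σₕ Wₕ²(1 − fₕ)sₕ²/nₕ with Wₕ = Nₕ/N, N = 32688.
Suburban: Wₕ = 0.49544175; term = 0.49544175²·(1 − 0.16523618)·3920000/2676 = 300.15721.
Rural: Wₕ = 0.50455825; term = 0.50455825²·(1 − 0.09349421)·3290000/1542 = 492.3849.
Sum = 792.54211.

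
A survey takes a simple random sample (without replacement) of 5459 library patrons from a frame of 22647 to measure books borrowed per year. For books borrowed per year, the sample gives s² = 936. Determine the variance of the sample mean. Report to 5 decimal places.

0.13013

Under SRS without replacement, Var(ȳ) = (1 − f)·s²/n with f = n/N = 5459/22647 = 0.24104738.
Var(ȳ) = (1 − 0.24104738)·936/5459 = 0.75895262·0.17145997 = 0.13013.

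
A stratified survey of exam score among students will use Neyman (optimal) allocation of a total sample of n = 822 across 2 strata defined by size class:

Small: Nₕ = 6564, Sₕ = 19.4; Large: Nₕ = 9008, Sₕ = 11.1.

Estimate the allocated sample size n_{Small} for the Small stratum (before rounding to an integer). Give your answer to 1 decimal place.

460.5

Neyman allocation: nₕ = n·NₕSₕ / Σⱼ NⱼSⱼ.
Σ NⱼSⱼ = 6564·19.4 + 9008·11.1 = 227330.4.
n_{Small} = 822·6564·19.4 / 227330.4 = 460.5.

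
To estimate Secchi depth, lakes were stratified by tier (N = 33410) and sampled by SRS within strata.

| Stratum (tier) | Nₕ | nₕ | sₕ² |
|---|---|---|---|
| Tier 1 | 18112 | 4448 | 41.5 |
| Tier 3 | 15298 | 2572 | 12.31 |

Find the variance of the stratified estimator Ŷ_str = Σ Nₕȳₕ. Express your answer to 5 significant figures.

Var(Ŷ_str) = Σₕ Nₕ²(1 − fₕ)sₕ²/nₕ.
Tier 1: 18112²·(1 − 4448/18112)·41.5/4448 = 2.3090194 × 10^6.
Tier 3: 15298²·(1 − 2572/15298)·12.31/2572 = 931780.6.
Sum = 3.2408 × 10^6.

3.2408 × 10^6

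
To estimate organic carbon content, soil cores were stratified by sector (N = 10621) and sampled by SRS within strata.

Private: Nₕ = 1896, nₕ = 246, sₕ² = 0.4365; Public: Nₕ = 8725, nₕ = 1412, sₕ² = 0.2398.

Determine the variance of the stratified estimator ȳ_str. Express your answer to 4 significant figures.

1.453 × 10^-4

Var(ȳ_str) = Σₕ Wₕ²(1 − fₕ)sₕ²/nₕ with Wₕ = Nₕ/N, N = 10621.
Private: Wₕ = 0.17851426; term = 0.17851426²·(1 − 0.12974684)·0.4365/246 = 4.9208554 × 10^-5.
Public: Wₕ = 0.82148574; term = 0.82148574²·(1 − 0.16183381)·0.2398/1412 = 9.6060463 × 10^-5.
Sum = 1.4526902 × 10^-4.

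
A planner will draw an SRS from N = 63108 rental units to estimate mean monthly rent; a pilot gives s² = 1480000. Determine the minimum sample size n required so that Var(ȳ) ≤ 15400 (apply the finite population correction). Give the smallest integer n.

96

Without fpc, n₀ = s²/D = 1480000/15400 = 96.1039.
With fpc, (1 − n/N)·s²/n ≤ D requires n ≥ n₀/(1 + n₀/N) = 96.1039/(1 + 96.1039/63108) = 95.9578.
Rounding up, n = 96.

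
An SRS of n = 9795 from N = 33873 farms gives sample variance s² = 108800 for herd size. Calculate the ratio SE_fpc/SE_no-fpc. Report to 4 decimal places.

0.8431

f = n/N = 9795/33873 = 0.28916836.
SE_no-fpc = √(s²/n) = 3.3328228; SE_fpc = √((1−f)s²/n) = 2.8099307.
Ratio = √(1−f) = 0.84310832.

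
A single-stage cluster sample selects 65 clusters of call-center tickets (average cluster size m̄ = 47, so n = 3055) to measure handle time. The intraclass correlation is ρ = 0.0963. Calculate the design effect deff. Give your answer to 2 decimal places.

deff = 1 + (47 − 1)·0.0963 = 1 + 4.4298 = 5.4298.

5.43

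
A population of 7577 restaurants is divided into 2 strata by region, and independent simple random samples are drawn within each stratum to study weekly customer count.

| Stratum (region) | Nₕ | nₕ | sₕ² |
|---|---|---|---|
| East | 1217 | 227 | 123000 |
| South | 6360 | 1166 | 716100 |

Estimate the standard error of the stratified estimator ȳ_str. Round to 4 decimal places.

Var(ȳ_str) = Σₕ Wₕ²(1 − fₕ)sₕ²/nₕ with Wₕ = Nₕ/N, N = 7577.
East: Wₕ = 0.16061766; term = 0.16061766²·(1 − 0.18652424)·123000/227 = 11.371309.
South: Wₕ = 0.83938234; term = 0.83938234²·(1 − 0.18333333)·716100/1166 = 353.37808.
Sum = 364.74939.
SE = √(364.74939) = 19.0984.

19.0984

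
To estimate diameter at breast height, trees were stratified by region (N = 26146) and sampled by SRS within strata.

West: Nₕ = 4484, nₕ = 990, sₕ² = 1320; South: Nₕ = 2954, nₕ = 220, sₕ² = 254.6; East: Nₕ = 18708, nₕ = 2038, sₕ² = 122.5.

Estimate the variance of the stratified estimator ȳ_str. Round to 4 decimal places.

0.0717

Var(ȳ_str) = Σₕ Wₕ²(1 − fₕ)sₕ²/nₕ with Wₕ = Nₕ/N, N = 26146.
West: Wₕ = 0.17149851; term = 0.17149851²·(1 − 0.22078501)·1320/990 = 0.030557423.
South: Wₕ = 0.11298095; term = 0.11298095²·(1 − 0.07447529)·254.6/220 = 0.013672068.
East: Wₕ = 0.71552054; term = 0.71552054²·(1 − 0.10893735)·122.5/2038 = 0.027421067.
Sum = 0.071650558.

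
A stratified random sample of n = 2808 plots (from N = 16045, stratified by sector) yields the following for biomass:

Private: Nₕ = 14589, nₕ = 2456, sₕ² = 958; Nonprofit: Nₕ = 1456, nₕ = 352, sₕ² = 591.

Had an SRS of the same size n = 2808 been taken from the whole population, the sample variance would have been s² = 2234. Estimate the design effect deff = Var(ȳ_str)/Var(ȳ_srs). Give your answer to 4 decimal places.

Var(ȳ_str) = Σ Wₕ²(1−fₕ)sₕ²/nₕ with Wₕ = Nₕ/16045:
  Private: (14589/16045)²·(1−2456/14589)·958/2456 = 0.26819546
  Nonprofit: (1456/16045)²·(1−352/1456)·591/352 = 0.010483247
  → Var(ȳ_str) = 0.27867871.
Var(ȳ_srs) = (1 − 2808/16045)·2234/2808 = 0.65635064.
deff = 0.27867871 / 0.65635064 = 0.4246.

0.4246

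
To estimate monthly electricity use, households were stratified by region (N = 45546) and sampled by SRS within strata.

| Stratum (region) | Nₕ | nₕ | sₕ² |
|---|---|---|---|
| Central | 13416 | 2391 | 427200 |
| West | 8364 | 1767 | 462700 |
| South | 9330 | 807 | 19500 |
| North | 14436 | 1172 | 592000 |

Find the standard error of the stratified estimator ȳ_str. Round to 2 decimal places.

Var(ȳ_str) = Σₕ Wₕ²(1 − fₕ)sₕ²/nₕ with Wₕ = Nₕ/N, N = 45546.
Central: Wₕ = 0.29455935; term = 0.29455935²·(1 − 0.17822004)·427200/2391 = 12.739513.
West: Wₕ = 0.18363852; term = 0.18363852²·(1 − 0.21126255)·462700/1767 = 6.9650297.
South: Wₕ = 0.20484785; term = 0.20484785²·(1 − 0.08649518)·19500/807 = 0.92626387.
North: Wₕ = 0.31695429; term = 0.31695429²·(1 − 0.08118592)·592000/1172 = 46.624587.
Sum = 67.255394.
SE = √(67.255394) = 8.20.

8.20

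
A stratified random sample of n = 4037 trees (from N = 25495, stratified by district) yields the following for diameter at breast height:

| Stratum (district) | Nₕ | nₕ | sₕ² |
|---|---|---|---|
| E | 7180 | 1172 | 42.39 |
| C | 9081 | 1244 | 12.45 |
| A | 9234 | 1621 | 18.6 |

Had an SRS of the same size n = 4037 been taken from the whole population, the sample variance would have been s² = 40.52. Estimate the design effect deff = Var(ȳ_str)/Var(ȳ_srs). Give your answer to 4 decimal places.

Var(ȳ_str) = Σ Wₕ²(1−fₕ)sₕ²/nₕ with Wₕ = Nₕ/25495:
  E: (7180/25495)²·(1−1172/7180)·42.39/1172 = 0.0024003808
  C: (9081/25495)²·(1−1244/9081)·12.45/1244 = 0.0010957777
  A: (9234/25495)²·(1−1621/9234)·18.6/1621 = 0.0012409823
  → Var(ȳ_str) = 0.0047371408.
Var(ȳ_srs) = (1 − 4037/25495)·40.52/4037 = 0.0084478251.
deff = 0.0047371408 / 0.0084478251 = 0.5608.

0.5608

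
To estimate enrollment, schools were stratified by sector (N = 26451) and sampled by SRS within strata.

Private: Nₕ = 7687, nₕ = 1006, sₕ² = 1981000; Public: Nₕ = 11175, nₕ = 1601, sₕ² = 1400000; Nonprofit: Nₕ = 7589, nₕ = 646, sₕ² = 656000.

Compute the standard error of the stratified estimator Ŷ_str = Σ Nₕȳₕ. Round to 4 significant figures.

498200

Var(Ŷ_str) = Σₕ Nₕ²(1 − fₕ)sₕ²/nₕ.
Private: 7687²·(1 − 1006/7687)·1981000/1006 = 1.0113113 × 10^11.
Public: 11175²·(1 − 1601/11175)·1400000/1601 = 9.3557295 × 10^10.
Nonprofit: 7589²·(1 − 646/7589)·656000/646 = 5.3506068 × 10^10.
Sum = 2.4819449 × 10^11.
SE = √(2.4819449 × 10^11) = 498200.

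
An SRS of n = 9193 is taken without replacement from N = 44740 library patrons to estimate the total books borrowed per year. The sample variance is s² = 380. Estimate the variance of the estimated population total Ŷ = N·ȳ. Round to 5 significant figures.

Var(Ŷ) = N²·Var(ȳ) = N²·(1 − n/N)·s²/n.
f = 9193/44740 = 0.20547608; Var(ȳ) = 0.79452392·380/9193 = 0.032842281.
Var(Ŷ) = 44740² · 0.032842281 = 6.573933 × 10^7.

6.5739 × 10^7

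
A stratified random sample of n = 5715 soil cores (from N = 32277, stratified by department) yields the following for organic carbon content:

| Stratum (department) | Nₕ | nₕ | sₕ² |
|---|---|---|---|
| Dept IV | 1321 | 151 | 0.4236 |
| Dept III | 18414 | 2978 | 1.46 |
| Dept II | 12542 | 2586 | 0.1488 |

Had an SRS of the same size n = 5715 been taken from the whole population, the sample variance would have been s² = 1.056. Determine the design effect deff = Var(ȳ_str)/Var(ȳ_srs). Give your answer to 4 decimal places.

0.9524

Var(ȳ_str) = Σ Wₕ²(1−fₕ)sₕ²/nₕ with Wₕ = Nₕ/32277:
  Dept IV: (1321/32277)²·(1−151/1321)·0.4236/151 = 4.1618015 × 10^-6
  Dept III: (18414/32277)²·(1−2978/18414)·1.46/2978 = 1.3375953 × 10^-4
  Dept II: (12542/32277)²·(1−2586/12542)·0.1488/2586 = 6.8966752 × 10^-6
  → Var(ȳ_str) = 1.4481801 × 10^-4.
Var(ȳ_srs) = (1 − 5715/32277)·1.056/5715 = 1.5206011 × 10^-4.
deff = (1.4481801 × 10^-4) / (1.5206011 × 10^-4) = 0.9524.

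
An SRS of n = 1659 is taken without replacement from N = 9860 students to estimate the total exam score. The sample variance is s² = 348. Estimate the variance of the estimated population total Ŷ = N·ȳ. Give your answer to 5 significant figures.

Var(Ŷ) = N²·Var(ȳ) = N²·(1 − n/N)·s²/n.
f = 1659/9860 = 0.16825558; Var(ȳ) = 0.83174442·348/1659 = 0.1744708.
Var(Ŷ) = 9860² · 0.1744708 = 1.6961981 × 10^7.

1.6962 × 10^7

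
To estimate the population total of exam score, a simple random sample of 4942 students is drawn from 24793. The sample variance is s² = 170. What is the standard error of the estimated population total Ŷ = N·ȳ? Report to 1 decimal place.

4114.6

Var(Ŷ) = N²·Var(ȳ) = N²·(1 − n/N)·s²/n.
f = 4942/24793 = 0.19933046; Var(ȳ) = 0.80066954·170/4942 = 0.027542255.
Var(Ŷ) = 24793² · 0.027542255 = 1.6930027 × 10^7.
SE(Ŷ) = √(1.6930027 × 10^7) = 4114.6.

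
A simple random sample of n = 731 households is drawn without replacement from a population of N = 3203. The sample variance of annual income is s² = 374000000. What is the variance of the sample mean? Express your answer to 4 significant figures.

Under SRS without replacement, Var(ȳ) = (1 − f)·s²/n with f = n/N = 731/3203 = 0.22822354.
Var(ȳ) = (1 − 0.22822354)·374000000/731 = 0.77177646·511627.91 = 394862.37.

394900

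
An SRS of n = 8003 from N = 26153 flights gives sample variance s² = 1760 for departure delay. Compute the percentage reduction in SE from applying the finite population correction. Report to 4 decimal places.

f = n/N = 8003/26153 = 0.30600696.
SE_no-fpc = √(s²/n) = 0.46895366; SE_fpc = √((1−f)s²/n) = 0.39066768.
Ratio = √(1−f) = 0.83306245. Reduction = 100·(1 − 0.83306245) = 16.6938%.

16.6938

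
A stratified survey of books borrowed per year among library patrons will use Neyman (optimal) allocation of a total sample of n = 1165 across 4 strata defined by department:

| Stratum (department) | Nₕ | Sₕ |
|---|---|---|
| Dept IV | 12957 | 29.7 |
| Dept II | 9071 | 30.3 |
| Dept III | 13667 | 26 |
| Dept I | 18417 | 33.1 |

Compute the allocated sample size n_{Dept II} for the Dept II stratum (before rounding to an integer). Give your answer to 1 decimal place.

197.1

Neyman allocation: nₕ = n·NₕSₕ / Σⱼ NⱼSⱼ.
Σ NⱼSⱼ = 12957·29.7 + 9071·30.3 + 13667·26 + 18417·33.1 = 1.6246189 × 10^6.
n_{Dept II} = 1165·9071·30.3 / (1.6246189 × 10^6) = 197.1.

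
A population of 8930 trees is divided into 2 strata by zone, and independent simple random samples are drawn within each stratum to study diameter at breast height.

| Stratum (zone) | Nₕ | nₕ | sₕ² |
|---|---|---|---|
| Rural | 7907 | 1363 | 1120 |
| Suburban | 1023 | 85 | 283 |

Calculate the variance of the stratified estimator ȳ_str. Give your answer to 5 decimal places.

0.57324

Var(ȳ_str) = Σₕ Wₕ²(1 − fₕ)sₕ²/nₕ with Wₕ = Nₕ/N, N = 8930.
Rural: Wₕ = 0.88544233; term = 0.88544233²·(1 − 0.17237890)·1120/1363 = 0.53318053.
Suburban: Wₕ = 0.11455767; term = 0.11455767²·(1 − 0.08308895)·283/85 = 0.040062963.
Sum = 0.57324349.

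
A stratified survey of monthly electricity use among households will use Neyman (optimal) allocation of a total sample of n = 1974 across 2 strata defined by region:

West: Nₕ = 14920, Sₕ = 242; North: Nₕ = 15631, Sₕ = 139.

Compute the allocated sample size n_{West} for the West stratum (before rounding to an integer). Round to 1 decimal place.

Neyman allocation: nₕ = n·NₕSₕ / Σⱼ NⱼSⱼ.
Σ NⱼSⱼ = 14920·242 + 15631·139 = 5.783349 × 10^6.
n_{West} = 1974·14920·242 / (5.783349 × 10^6) = 1232.4.

1232.4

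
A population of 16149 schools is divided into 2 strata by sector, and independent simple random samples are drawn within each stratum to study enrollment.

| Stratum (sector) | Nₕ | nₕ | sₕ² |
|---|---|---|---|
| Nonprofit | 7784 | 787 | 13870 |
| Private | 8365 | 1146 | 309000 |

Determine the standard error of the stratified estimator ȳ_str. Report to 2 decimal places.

Var(ȳ_str) = Σₕ Wₕ²(1 − fₕ)sₕ²/nₕ with Wₕ = Nₕ/N, N = 16149.
Nonprofit: Wₕ = 0.48201127; term = 0.48201127²·(1 − 0.10110483)·13870/787 = 3.6806554.
Private: Wₕ = 0.51798873; term = 0.51798873²·(1 − 0.13699940)·309000/1146 = 62.434635.
Sum = 66.11529.
SE = √(66.11529) = 8.13.

8.13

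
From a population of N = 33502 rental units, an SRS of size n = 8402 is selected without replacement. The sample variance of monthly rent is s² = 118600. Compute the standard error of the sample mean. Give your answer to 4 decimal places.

3.2520

Under SRS without replacement, Var(ȳ) = (1 − f)·s²/n with f = n/N = 8402/33502 = 0.25079100.
Var(ȳ) = (1 − 0.25079100)·118600/8402 = 0.74920900·14.115687 = 10.5756.
SE(ȳ) = √(10.5756) = 3.2520.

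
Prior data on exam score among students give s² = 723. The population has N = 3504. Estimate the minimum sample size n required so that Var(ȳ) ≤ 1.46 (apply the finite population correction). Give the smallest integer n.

434

Without fpc, n₀ = s²/D = 723/1.46 = 495.2055.
With fpc, (1 − n/N)·s²/n ≤ D requires n ≥ n₀/(1 + n₀/N) = 495.2055/(1 + 495.2055/3504) = 433.8862.
Rounding up, n = 434.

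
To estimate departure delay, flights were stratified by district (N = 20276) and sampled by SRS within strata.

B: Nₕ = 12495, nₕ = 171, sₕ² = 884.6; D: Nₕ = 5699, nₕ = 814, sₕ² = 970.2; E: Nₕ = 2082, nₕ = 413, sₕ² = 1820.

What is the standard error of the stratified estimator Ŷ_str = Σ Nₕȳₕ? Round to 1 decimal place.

29070.5

Var(Ŷ_str) = Σₕ Nₕ²(1 − fₕ)sₕ²/nₕ.
B: 12495²·(1 − 171/12495)·884.6/171 = 7.965972 × 10^8.
D: 5699²·(1 − 814/5699)·970.2/814 = 3.3181811 × 10^7.
E: 2082²·(1 − 413/2082)·1820/413 = 1.5312934 × 10^7.
Sum = 8.4509195 × 10^8.
SE = √(8.4509195 × 10^8) = 29070.5.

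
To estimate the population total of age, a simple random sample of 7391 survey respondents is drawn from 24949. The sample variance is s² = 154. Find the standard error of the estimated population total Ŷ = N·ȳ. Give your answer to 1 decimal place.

3021.2

Var(Ŷ) = N²·Var(ȳ) = N²·(1 − n/N)·s²/n.
f = 7391/24949 = 0.29624434; Var(ȳ) = 0.70375566·154/7391 = 0.01466356.
Var(Ŷ) = 24949² · 0.01466356 = 9.1273711 × 10^6.
SE(Ŷ) = √(9.1273711 × 10^6) = 3021.2.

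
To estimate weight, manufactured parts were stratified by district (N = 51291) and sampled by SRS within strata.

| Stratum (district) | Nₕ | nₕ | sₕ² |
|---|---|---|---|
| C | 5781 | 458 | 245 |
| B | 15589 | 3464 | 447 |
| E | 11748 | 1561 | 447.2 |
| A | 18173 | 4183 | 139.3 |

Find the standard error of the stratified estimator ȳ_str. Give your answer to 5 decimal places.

0.17827

Var(ȳ_str) = Σₕ Wₕ²(1 − fₕ)sₕ²/nₕ with Wₕ = Nₕ/N, N = 51291.
C: Wₕ = 0.11270983; term = 0.11270983²·(1 − 0.07922505)·245/458 = 0.0062571665.
B: Wₕ = 0.30393246; term = 0.30393246²·(1 − 0.22220797)·447/3464 = 0.0092714425.
E: Wₕ = 0.22904603; term = 0.22904603²·(1 − 0.13287368)·447.2/1561 = 0.013032472.
A: Wₕ = 0.35431167; term = 0.35431167²·(1 − 0.23017664)·139.3/4183 = 0.0032182906.
Sum = 0.031779372.
SE = √(0.031779372) = 0.17827.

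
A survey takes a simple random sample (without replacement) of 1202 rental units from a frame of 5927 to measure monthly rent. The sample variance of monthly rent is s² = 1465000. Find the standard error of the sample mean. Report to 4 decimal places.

31.1709

Under SRS without replacement, Var(ȳ) = (1 − f)·s²/n with f = n/N = 1202/5927 = 0.20280074.
Var(ȳ) = (1 − 0.20280074)·1465000/1202 = 0.79719926·1218.802 = 971.62805.
SE(ȳ) = √(971.62805) = 31.1709.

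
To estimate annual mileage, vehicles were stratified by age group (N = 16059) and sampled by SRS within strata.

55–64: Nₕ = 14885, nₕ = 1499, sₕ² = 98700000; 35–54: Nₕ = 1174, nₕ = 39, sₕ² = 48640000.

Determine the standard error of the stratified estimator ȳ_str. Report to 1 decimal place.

239.4

Var(ȳ_str) = Σₕ Wₕ²(1 − fₕ)sₕ²/nₕ with Wₕ = Nₕ/N, N = 16059.
55–64: Wₕ = 0.92689458; term = 0.92689458²·(1 − 0.10070541)·98700000/1499 = 50871.926.
35–54: Wₕ = 0.07310542; term = 0.07310542²·(1 − 0.03321976)·48640000/39 = 6444.0058.
Sum = 57315.932.
SE = √(57315.932) = 239.4.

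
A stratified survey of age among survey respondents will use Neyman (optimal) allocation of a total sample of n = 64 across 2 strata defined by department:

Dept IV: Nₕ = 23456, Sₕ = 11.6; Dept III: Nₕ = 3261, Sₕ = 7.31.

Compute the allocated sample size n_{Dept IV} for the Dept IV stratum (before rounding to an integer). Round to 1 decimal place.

Neyman allocation: nₕ = n·NₕSₕ / Σⱼ NⱼSⱼ.
Σ NⱼSⱼ = 23456·11.6 + 3261·7.31 = 295927.51.
n_{Dept IV} = 64·23456·11.6 / 295927.51 = 58.8.

58.8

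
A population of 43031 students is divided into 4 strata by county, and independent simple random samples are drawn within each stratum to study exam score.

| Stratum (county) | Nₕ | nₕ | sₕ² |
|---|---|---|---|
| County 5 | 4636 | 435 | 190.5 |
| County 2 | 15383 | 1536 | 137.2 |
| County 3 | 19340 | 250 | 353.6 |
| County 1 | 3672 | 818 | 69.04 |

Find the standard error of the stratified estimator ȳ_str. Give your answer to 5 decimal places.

0.54532

Var(ȳ_str) = Σₕ Wₕ²(1 − fₕ)sₕ²/nₕ with Wₕ = Nₕ/N, N = 43031.
County 5: Wₕ = 0.10773628; term = 0.10773628²·(1 − 0.09383089)·190.5/435 = 0.0046061593.
County 2: Wₕ = 0.35748646; term = 0.35748646²·(1 − 0.09985048)·137.2/1536 = 0.010275353.
County 3: Wₕ = 0.44944342; term = 0.44944342²·(1 − 0.01292658)·353.6/250 = 0.28201471.
County 1: Wₕ = 0.08533383; term = 0.08533383²·(1 − 0.22276688)·69.04/818 = 4.776846 × 10^-4.
Sum = 0.29737391.
SE = √(0.29737391) = 0.54532.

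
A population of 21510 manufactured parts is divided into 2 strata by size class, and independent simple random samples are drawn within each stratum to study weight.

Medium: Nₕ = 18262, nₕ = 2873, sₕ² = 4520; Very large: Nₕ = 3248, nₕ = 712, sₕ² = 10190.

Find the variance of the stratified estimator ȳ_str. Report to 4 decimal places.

Var(ȳ_str) = Σₕ Wₕ²(1 − fₕ)sₕ²/nₕ with Wₕ = Nₕ/N, N = 21510.
Medium: Wₕ = 0.84900046; term = 0.84900046²·(1 − 0.15732121)·4520/2873 = 0.95561009.
Very large: Wₕ = 0.15099954; term = 0.15099954²·(1 − 0.21921182)·10190/712 = 0.25478781.
Sum = 1.2103979.

1.2104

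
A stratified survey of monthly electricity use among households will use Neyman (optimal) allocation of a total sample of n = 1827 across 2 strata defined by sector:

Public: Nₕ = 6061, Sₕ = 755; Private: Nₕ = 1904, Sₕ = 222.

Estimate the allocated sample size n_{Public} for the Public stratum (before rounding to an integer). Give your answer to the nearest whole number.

1673

Neyman allocation: nₕ = n·NₕSₕ / Σⱼ NⱼSⱼ.
Σ NⱼSⱼ = 6061·755 + 1904·222 = 4.998743 × 10^6.
n_{Public} = 1827·6061·755 / (4.998743 × 10^6) = 1673.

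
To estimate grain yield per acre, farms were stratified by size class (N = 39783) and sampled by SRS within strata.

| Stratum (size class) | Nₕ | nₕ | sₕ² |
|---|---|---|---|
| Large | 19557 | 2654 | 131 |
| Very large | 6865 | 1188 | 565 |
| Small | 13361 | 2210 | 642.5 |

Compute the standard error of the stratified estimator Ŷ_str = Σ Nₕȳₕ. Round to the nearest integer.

Var(Ŷ_str) = Σₕ Nₕ²(1 − fₕ)sₕ²/nₕ.
Large: 19557²·(1 − 2654/19557)·131/2654 = 1.6316853 × 10^7.
Very large: 6865²·(1 − 1188/6865)·565/1188 = 1.8534951 × 10^7.
Small: 13361²·(1 − 2210/13361)·642.5/2210 = 4.3314533 × 10^7.
Sum = 7.8166337 × 10^7.
SE = √(7.8166337 × 10^7) = 8841.

8841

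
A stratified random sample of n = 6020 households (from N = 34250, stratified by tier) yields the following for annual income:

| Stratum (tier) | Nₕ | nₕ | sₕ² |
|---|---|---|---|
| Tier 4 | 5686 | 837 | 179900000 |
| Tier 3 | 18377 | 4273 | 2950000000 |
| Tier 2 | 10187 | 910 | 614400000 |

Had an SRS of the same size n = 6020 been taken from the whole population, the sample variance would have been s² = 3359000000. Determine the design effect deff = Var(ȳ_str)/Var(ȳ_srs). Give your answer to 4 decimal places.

Var(ȳ_str) = Σ Wₕ²(1−fₕ)sₕ²/nₕ with Wₕ = Nₕ/34250:
  Tier 4: (5686/34250)²·(1−837/5686)·179900000/837 = 5051.7703
  Tier 3: (18377/34250)²·(1−4273/18377)·2950000000/4273 = 152540.4
  Tier 2: (10187/34250)²·(1−910/10187)·614400000/910 = 54392.939
  → Var(ȳ_str) = 211985.11.
Var(ȳ_srs) = (1 − 6020/34250)·3359000000/6020 = 459900.43.
deff = 211985.11 / 459900.43 = 0.4609.

0.4609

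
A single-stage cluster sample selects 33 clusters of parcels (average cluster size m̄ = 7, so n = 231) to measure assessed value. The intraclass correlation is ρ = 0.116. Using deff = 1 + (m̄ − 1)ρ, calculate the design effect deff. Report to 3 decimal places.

deff = 1 + (7 − 1)·0.116 = 1 + 0.696 = 1.696.

1.696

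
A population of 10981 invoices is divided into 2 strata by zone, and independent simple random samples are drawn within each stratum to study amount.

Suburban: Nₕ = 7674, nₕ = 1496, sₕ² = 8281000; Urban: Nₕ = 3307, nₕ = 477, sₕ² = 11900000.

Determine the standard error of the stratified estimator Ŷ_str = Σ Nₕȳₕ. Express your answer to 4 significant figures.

Var(Ŷ_str) = Σₕ Nₕ²(1 − fₕ)sₕ²/nₕ.
Suburban: 7674²·(1 − 1496/7674)·8281000/1496 = 2.6243448 × 10^11.
Urban: 3307²·(1 − 477/3307)·11900000/477 = 2.3347975 × 10^11.
Sum = 4.9591423 × 10^11.
SE = √(4.9591423 × 10^11) = 704200.

704200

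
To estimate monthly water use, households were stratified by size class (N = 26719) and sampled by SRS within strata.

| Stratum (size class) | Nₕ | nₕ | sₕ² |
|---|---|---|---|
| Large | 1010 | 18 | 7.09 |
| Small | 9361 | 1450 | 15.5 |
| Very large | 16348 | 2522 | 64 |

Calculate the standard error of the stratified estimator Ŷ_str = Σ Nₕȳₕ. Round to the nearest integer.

Var(Ŷ_str) = Σₕ Nₕ²(1 − fₕ)sₕ²/nₕ.
Large: 1010²·(1 − 18/1010)·7.09/18 = 394645.16.
Small: 9361²·(1 − 1450/9361)·15.5/1450 = 791621.03.
Very large: 16348²·(1 − 2522/16348)·64/2522 = 5.7358274 × 10^6.
Sum = 6.9220936 × 10^6.
SE = √(6.9220936 × 10^6) = 2631.

2631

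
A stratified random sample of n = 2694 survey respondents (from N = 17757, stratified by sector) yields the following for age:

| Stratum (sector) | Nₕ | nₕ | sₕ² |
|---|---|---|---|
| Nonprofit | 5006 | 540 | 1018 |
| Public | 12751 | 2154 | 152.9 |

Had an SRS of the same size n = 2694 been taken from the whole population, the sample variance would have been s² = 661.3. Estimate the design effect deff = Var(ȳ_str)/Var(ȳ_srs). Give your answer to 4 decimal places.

0.7880

Var(ȳ_str) = Σ Wₕ²(1−fₕ)sₕ²/nₕ with Wₕ = Nₕ/17757:
  Nonprofit: (5006/17757)²·(1−540/5006)·1018/540 = 0.13366706
  Public: (12751/17757)²·(1−2154/12751)·152.9/2154 = 0.030419339
  → Var(ȳ_str) = 0.1640864.
Var(ȳ_srs) = (1 − 2694/17757)·661.3/2694 = 0.20822977.
deff = 0.1640864 / 0.20822977 = 0.7880.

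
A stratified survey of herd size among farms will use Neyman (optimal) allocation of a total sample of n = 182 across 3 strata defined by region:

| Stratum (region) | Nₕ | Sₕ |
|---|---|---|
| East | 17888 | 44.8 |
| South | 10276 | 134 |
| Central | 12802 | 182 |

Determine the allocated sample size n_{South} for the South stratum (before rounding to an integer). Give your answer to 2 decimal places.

55.59

Neyman allocation: nₕ = n·NₕSₕ / Σⱼ NⱼSⱼ.
Σ NⱼSⱼ = 17888·44.8 + 10276·134 + 12802·182 = 4.5083304 × 10^6.
n_{South} = 182·10276·134 / (4.5083304 × 10^6) = 55.59.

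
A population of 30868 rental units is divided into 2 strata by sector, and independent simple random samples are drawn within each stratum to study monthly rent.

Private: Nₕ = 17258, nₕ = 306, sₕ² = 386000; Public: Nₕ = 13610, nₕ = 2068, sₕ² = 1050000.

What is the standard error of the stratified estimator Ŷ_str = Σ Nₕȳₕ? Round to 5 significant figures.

669930

Var(Ŷ_str) = Σₕ Nₕ²(1 − fₕ)sₕ²/nₕ.
Private: 17258²·(1 − 306/17258)·386000/306 = 3.6904327 × 10^11.
Public: 13610²·(1 − 2068/13610)·1050000/2068 = 7.975868 × 10^10.
Sum = 4.4880195 × 10^11.
SE = √(4.4880195 × 10^11) = 669930.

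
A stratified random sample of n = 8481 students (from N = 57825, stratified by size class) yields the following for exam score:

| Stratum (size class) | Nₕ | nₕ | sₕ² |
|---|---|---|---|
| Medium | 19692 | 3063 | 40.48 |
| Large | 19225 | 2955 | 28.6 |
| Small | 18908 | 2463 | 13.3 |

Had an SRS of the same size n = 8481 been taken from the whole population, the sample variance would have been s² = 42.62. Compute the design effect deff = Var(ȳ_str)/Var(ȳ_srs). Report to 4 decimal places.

Var(ȳ_str) = Σ Wₕ²(1−fₕ)sₕ²/nₕ with Wₕ = Nₕ/57825:
  Medium: (19692/57825)²·(1−3063/19692)·40.48/3063 = 0.00129425
  Large: (19225/57825)²·(1−2955/19225)·28.6/2955 = 9.0538056 × 10^-4
  Small: (18908/57825)²·(1−2463/18908)·13.3/2463 = 5.0215226 × 10^-4
  → Var(ȳ_str) = 0.0027017828.
Var(ȳ_srs) = (1 − 8481/57825)·42.62/8481 = 0.0042882993.
deff = 0.0027017828 / 0.0042882993 = 0.6300.

0.6300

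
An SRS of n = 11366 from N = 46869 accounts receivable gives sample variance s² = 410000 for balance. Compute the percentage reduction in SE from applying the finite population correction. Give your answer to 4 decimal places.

12.9659

f = n/N = 11366/46869 = 0.24250571.
SE_no-fpc = √(s²/n) = 6.0060384; SE_fpc = √((1−f)s²/n) = 5.2273043.
Ratio = √(1−f) = 0.87034148. Reduction = 100·(1 − 0.87034148) = 12.9659%.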